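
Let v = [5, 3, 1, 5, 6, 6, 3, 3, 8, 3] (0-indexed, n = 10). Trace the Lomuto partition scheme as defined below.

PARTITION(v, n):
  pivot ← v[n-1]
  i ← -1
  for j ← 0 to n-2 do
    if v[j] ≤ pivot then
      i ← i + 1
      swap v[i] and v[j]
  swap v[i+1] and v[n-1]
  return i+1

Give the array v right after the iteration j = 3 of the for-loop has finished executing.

pivot=3, i=-1
j=0: 5>3, skip
j=1: 3≤3, i=0, swap(0,1) ⇒ [3, 5, 1, 5, 6, 6, 3, 3, 8, 3]
j=2: 1≤3, i=1, swap(1,2) ⇒ [3, 1, 5, 5, 6, 6, 3, 3, 8, 3]
j=3: 5>3, skip
(after j=3) v = [3, 1, 5, 5, 6, 6, 3, 3, 8, 3]

[3, 1, 5, 5, 6, 6, 3, 3, 8, 3]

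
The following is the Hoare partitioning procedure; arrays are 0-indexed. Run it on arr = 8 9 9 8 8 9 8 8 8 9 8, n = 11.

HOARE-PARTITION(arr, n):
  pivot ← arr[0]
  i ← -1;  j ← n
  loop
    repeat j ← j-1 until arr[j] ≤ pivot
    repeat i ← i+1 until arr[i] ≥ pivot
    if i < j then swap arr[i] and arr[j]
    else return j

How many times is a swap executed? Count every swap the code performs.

4

pivot=8
j stops at 10 (8), i stops at 0 (8); swap ⇒ 8 9 9 8 8 9 8 8 8 9 8
j stops at 8 (8), i stops at 1 (9); swap ⇒ 8 8 9 8 8 9 8 8 9 9 8
j stops at 7 (8), i stops at 2 (9); swap ⇒ 8 8 8 8 8 9 8 9 9 9 8
j stops at 6 (8), i stops at 3 (8); swap ⇒ 8 8 8 8 8 9 8 9 9 9 8
j stops at 4, i stops at 4; i≥j ⇒ return 4. arr=8 8 8 8 8 9 8 9 9 9 8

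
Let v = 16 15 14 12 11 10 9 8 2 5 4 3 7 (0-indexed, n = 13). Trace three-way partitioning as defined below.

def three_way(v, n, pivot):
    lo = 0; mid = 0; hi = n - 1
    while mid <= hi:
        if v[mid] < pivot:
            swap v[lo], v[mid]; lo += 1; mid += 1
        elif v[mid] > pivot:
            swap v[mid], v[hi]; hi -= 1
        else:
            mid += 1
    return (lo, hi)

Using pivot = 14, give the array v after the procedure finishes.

7 3 12 11 10 9 8 2 5 4 14 15 16

pivot = 14; lo=0, mid=0, hi=12
v[mid]=16>14: swap v[0],v[12]; hi=11 → 7 15 14 12 11 10 9 8 2 5 4 3 16
v[mid]=7<14: swap v[0],v[0]; lo=1,mid=1 → 7 15 14 12 11 10 9 8 2 5 4 3 16
v[mid]=15>14: swap v[1],v[11]; hi=10 → 7 3 14 12 11 10 9 8 2 5 4 15 16
v[mid]=3<14: swap v[1],v[1]; lo=2,mid=2 → 7 3 14 12 11 10 9 8 2 5 4 15 16
v[mid]=14=14: mid=3
v[mid]=12<14: swap v[2],v[3]; lo=3,mid=4 → 7 3 12 14 11 10 9 8 2 5 4 15 16
v[mid]=11<14: swap v[3],v[4]; lo=4,mid=5 → 7 3 12 11 14 10 9 8 2 5 4 15 16
v[mid]=10<14: swap v[4],v[5]; lo=5,mid=6 → 7 3 12 11 10 14 9 8 2 5 4 15 16
v[mid]=9<14: swap v[5],v[6]; lo=6,mid=7 → 7 3 12 11 10 9 14 8 2 5 4 15 16
v[mid]=8<14: swap v[6],v[7]; lo=7,mid=8 → 7 3 12 11 10 9 8 14 2 5 4 15 16
v[mid]=2<14: swap v[7],v[8]; lo=8,mid=9 → 7 3 12 11 10 9 8 2 14 5 4 15 16
v[mid]=5<14: swap v[8],v[9]; lo=9,mid=10 → 7 3 12 11 10 9 8 2 5 14 4 15 16
v[mid]=4<14: swap v[9],v[10]; lo=10,mid=11 → 7 3 12 11 10 9 8 2 5 4 14 15 16
end: lo=10, hi=10; v = 7 3 12 11 10 9 8 2 5 4 14 15 16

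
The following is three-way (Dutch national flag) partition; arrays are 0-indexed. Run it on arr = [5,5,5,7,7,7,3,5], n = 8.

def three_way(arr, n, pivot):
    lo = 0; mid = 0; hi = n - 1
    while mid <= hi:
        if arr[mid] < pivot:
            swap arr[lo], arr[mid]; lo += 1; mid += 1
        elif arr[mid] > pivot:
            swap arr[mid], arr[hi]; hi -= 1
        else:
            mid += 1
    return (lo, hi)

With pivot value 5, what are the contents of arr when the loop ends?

[3,5,5,5,5,7,7,7]

pivot = 5; lo=0, mid=0, hi=7
arr[mid]=5=5: mid=1
arr[mid]=5=5: mid=2
arr[mid]=5=5: mid=3
arr[mid]=7>5: swap arr[3],arr[7]; hi=6 → [5,5,5,5,7,7,3,7]
arr[mid]=5=5: mid=4
arr[mid]=7>5: swap arr[4],arr[6]; hi=5 → [5,5,5,5,3,7,7,7]
arr[mid]=3<5: swap arr[0],arr[4]; lo=1,mid=5 → [3,5,5,5,5,7,7,7]
arr[mid]=7>5: swap arr[5],arr[5]; hi=4 → [3,5,5,5,5,7,7,7]
end: lo=1, hi=4; arr = [3,5,5,5,5,7,7,7]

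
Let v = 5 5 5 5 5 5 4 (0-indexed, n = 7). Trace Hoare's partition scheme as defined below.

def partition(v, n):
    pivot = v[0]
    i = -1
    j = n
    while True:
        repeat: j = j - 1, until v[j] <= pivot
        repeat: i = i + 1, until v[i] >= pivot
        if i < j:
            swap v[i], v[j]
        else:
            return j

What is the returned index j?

3

pivot = v[0] = 5; i = -1, j = 7
j→6 (v[6]=4≤5), i→0 (v[0]=5≥5); i<j, swap → 4 5 5 5 5 5 5
j→5 (v[5]=5≤5), i→1 (v[1]=5≥5); i<j, swap → 4 5 5 5 5 5 5
j→4 (v[4]=5≤5), i→2 (v[2]=5≥5); i<j, swap → 4 5 5 5 5 5 5
j→3, i→3; i≥j, return j=3. v = 4 5 5 5 5 5 5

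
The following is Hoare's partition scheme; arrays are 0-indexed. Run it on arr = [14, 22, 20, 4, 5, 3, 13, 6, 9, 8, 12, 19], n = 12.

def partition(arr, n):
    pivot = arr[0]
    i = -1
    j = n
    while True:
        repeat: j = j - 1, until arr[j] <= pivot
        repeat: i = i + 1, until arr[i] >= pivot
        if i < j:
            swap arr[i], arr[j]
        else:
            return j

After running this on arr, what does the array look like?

pivot = arr[0] = 14; i = -1, j = 12
j→10 (arr[10]=12≤14), i→0 (arr[0]=14≥14); i<j, swap → [12, 22, 20, 4, 5, 3, 13, 6, 9, 8, 14, 19]
j→9 (arr[9]=8≤14), i→1 (arr[1]=22≥14); i<j, swap → [12, 8, 20, 4, 5, 3, 13, 6, 9, 22, 14, 19]
j→8 (arr[8]=9≤14), i→2 (arr[2]=20≥14); i<j, swap → [12, 8, 9, 4, 5, 3, 13, 6, 20, 22, 14, 19]
j→7, i→8; i≥j, return j=7. arr = [12, 8, 9, 4, 5, 3, 13, 6, 20, 22, 14, 19]

[12, 8, 9, 4, 5, 3, 13, 6, 20, 22, 14, 19]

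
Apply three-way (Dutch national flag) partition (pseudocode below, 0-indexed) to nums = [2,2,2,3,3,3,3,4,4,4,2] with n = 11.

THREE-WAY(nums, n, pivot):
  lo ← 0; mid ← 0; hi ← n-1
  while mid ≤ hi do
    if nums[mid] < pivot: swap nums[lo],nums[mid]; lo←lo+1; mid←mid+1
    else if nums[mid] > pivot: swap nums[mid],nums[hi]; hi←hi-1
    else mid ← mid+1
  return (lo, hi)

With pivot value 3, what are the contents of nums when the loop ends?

[2,2,2,2,3,3,3,3,4,4,4]

pivot = 3; lo=0, mid=0, hi=10
nums[mid]=2<3: swap nums[0],nums[0]; lo=1,mid=1 → [2,2,2,3,3,3,3,4,4,4,2]
nums[mid]=2<3: swap nums[1],nums[1]; lo=2,mid=2 → [2,2,2,3,3,3,3,4,4,4,2]
nums[mid]=2<3: swap nums[2],nums[2]; lo=3,mid=3 → [2,2,2,3,3,3,3,4,4,4,2]
nums[mid]=3=3: mid=4
nums[mid]=3=3: mid=5
nums[mid]=3=3: mid=6
nums[mid]=3=3: mid=7
nums[mid]=4>3: swap nums[7],nums[10]; hi=9 → [2,2,2,3,3,3,3,2,4,4,4]
nums[mid]=2<3: swap nums[3],nums[7]; lo=4,mid=8 → [2,2,2,2,3,3,3,3,4,4,4]
nums[mid]=4>3: swap nums[8],nums[9]; hi=8 → [2,2,2,2,3,3,3,3,4,4,4]
nums[mid]=4>3: swap nums[8],nums[8]; hi=7 → [2,2,2,2,3,3,3,3,4,4,4]
end: lo=4, hi=7; nums = [2,2,2,2,3,3,3,3,4,4,4]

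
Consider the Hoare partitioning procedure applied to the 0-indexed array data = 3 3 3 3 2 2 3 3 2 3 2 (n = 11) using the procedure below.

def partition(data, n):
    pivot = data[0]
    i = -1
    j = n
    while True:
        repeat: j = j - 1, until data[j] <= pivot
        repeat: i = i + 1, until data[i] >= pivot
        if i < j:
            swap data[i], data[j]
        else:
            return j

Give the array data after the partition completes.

pivot = data[0] = 3; i = -1, j = 11
j→10 (data[10]=2≤3), i→0 (data[0]=3≥3); i<j, swap → 2 3 3 3 2 2 3 3 2 3 3
j→9 (data[9]=3≤3), i→1 (data[1]=3≥3); i<j, swap → 2 3 3 3 2 2 3 3 2 3 3
j→8 (data[8]=2≤3), i→2 (data[2]=3≥3); i<j, swap → 2 3 2 3 2 2 3 3 3 3 3
j→7 (data[7]=3≤3), i→3 (data[3]=3≥3); i<j, swap → 2 3 2 3 2 2 3 3 3 3 3
j→6, i→6; i≥j, return j=6. data = 2 3 2 3 2 2 3 3 3 3 3

2 3 2 3 2 2 3 3 3 3 3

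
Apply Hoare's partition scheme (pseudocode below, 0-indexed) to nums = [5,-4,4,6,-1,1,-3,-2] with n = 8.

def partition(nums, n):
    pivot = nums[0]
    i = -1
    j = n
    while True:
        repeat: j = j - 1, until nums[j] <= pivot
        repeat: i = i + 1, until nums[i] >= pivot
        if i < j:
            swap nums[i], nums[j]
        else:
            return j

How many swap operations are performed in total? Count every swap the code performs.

2

pivot = nums[0] = 5; i = -1, j = 8
j→7 (nums[7]=-2≤5), i→0 (nums[0]=5≥5); i<j, swap → [-2,-4,4,6,-1,1,-3,5]
j→6 (nums[6]=-3≤5), i→3 (nums[3]=6≥5); i<j, swap → [-2,-4,4,-3,-1,1,6,5]
j→5, i→6; i≥j, return j=5. nums = [-2,-4,4,-3,-1,1,6,5]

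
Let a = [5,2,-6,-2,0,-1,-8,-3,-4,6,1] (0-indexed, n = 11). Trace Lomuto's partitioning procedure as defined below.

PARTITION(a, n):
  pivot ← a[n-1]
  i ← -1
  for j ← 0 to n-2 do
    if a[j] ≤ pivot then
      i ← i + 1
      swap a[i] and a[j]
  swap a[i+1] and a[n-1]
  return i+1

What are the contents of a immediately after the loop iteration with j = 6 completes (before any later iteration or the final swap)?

pivot = a[10] = 1; i = -1
j=0: a[0]=5 > 1 → no swap
j=1: a[1]=2 > 1 → no swap
j=2: a[2]=-6 ≤ 1 → i=0, swap a[0],a[2] → [-6,2,5,-2,0,-1,-8,-3,-4,6,1]
j=3: a[3]=-2 ≤ 1 → i=1, swap a[1],a[3] → [-6,-2,5,2,0,-1,-8,-3,-4,6,1]
j=4: a[4]=0 ≤ 1 → i=2, swap a[2],a[4] → [-6,-2,0,2,5,-1,-8,-3,-4,6,1]
j=5: a[5]=-1 ≤ 1 → i=3, swap a[3],a[5] → [-6,-2,0,-1,5,2,-8,-3,-4,6,1]
j=6: a[6]=-8 ≤ 1 → i=4, swap a[4],a[6] → [-6,-2,0,-1,-8,2,5,-3,-4,6,1]
(after j=6) a = [-6,-2,0,-1,-8,2,5,-3,-4,6,1]

[-6,-2,0,-1,-8,2,5,-3,-4,6,1]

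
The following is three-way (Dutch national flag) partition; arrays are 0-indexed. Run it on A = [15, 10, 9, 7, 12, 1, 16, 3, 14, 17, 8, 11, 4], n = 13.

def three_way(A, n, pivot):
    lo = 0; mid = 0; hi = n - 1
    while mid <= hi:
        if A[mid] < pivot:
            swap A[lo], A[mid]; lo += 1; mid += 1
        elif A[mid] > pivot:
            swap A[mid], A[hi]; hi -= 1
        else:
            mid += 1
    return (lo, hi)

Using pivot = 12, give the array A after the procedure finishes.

pivot = 12; lo=0, mid=0, hi=12
A[mid]=15>12: swap A[0],A[12]; hi=11 → [4, 10, 9, 7, 12, 1, 16, 3, 14, 17, 8, 11, 15]
A[mid]=4<12: swap A[0],A[0]; lo=1,mid=1 → [4, 10, 9, 7, 12, 1, 16, 3, 14, 17, 8, 11, 15]
A[mid]=10<12: swap A[1],A[1]; lo=2,mid=2 → [4, 10, 9, 7, 12, 1, 16, 3, 14, 17, 8, 11, 15]
A[mid]=9<12: swap A[2],A[2]; lo=3,mid=3 → [4, 10, 9, 7, 12, 1, 16, 3, 14, 17, 8, 11, 15]
A[mid]=7<12: swap A[3],A[3]; lo=4,mid=4 → [4, 10, 9, 7, 12, 1, 16, 3, 14, 17, 8, 11, 15]
A[mid]=12=12: mid=5
A[mid]=1<12: swap A[4],A[5]; lo=5,mid=6 → [4, 10, 9, 7, 1, 12, 16, 3, 14, 17, 8, 11, 15]
A[mid]=16>12: swap A[6],A[11]; hi=10 → [4, 10, 9, 7, 1, 12, 11, 3, 14, 17, 8, 16, 15]
A[mid]=11<12: swap A[5],A[6]; lo=6,mid=7 → [4, 10, 9, 7, 1, 11, 12, 3, 14, 17, 8, 16, 15]
A[mid]=3<12: swap A[6],A[7]; lo=7,mid=8 → [4, 10, 9, 7, 1, 11, 3, 12, 14, 17, 8, 16, 15]
A[mid]=14>12: swap A[8],A[10]; hi=9 → [4, 10, 9, 7, 1, 11, 3, 12, 8, 17, 14, 16, 15]
A[mid]=8<12: swap A[7],A[8]; lo=8,mid=9 → [4, 10, 9, 7, 1, 11, 3, 8, 12, 17, 14, 16, 15]
A[mid]=17>12: swap A[9],A[9]; hi=8 → [4, 10, 9, 7, 1, 11, 3, 8, 12, 17, 14, 16, 15]
end: lo=8, hi=8; A = [4, 10, 9, 7, 1, 11, 3, 8, 12, 17, 14, 16, 15]

[4, 10, 9, 7, 1, 11, 3, 8, 12, 17, 14, 16, 15]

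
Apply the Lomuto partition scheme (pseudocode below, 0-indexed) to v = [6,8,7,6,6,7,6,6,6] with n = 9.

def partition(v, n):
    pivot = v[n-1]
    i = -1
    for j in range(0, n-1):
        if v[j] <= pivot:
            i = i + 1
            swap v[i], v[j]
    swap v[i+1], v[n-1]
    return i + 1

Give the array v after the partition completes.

pivot = v[8] = 6; i = -1
j=0: v[0]=6 ≤ 6 → i=0, swap v[0],v[0] (no change) → [6,8,7,6,6,7,6,6,6]
j=1: v[1]=8 > 6 → no swap
j=2: v[2]=7 > 6 → no swap
j=3: v[3]=6 ≤ 6 → i=1, swap v[1],v[3] → [6,6,7,8,6,7,6,6,6]
j=4: v[4]=6 ≤ 6 → i=2, swap v[2],v[4] → [6,6,6,8,7,7,6,6,6]
j=5: v[5]=7 > 6 → no swap
j=6: v[6]=6 ≤ 6 → i=3, swap v[3],v[6] → [6,6,6,6,7,7,8,6,6]
j=7: v[7]=6 ≤ 6 → i=4, swap v[4],v[7] → [6,6,6,6,6,7,8,7,6]
final swap v[5],v[8] → [6,6,6,6,6,6,8,7,7]; return 5

[6,6,6,6,6,6,8,7,7]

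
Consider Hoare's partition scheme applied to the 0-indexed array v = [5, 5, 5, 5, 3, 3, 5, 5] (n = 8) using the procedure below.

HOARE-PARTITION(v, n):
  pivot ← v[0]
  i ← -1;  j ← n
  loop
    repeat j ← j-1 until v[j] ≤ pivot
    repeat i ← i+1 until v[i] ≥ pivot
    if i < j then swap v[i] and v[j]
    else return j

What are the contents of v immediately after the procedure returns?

[5, 5, 3, 3, 5, 5, 5, 5]

pivot = v[0] = 5; i = -1, j = 8
j→7 (v[7]=5≤5), i→0 (v[0]=5≥5); i<j, swap → [5, 5, 5, 5, 3, 3, 5, 5]
j→6 (v[6]=5≤5), i→1 (v[1]=5≥5); i<j, swap → [5, 5, 5, 5, 3, 3, 5, 5]
j→5 (v[5]=3≤5), i→2 (v[2]=5≥5); i<j, swap → [5, 5, 3, 5, 3, 5, 5, 5]
j→4 (v[4]=3≤5), i→3 (v[3]=5≥5); i<j, swap → [5, 5, 3, 3, 5, 5, 5, 5]
j→3, i→4; i≥j, return j=3. v = [5, 5, 3, 3, 5, 5, 5, 5]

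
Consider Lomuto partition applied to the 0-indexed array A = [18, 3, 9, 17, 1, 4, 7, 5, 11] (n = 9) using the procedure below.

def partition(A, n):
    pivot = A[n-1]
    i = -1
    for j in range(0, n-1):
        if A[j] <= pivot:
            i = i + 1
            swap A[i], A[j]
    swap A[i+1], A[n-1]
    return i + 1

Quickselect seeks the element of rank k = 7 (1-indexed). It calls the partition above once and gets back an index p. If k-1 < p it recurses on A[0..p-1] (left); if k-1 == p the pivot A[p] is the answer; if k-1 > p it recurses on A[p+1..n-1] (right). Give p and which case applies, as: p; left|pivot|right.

pivot=11, i=-1
j=0: 18>11, skip
j=1: 3≤11, i=0, swap(0,1) ⇒ [3, 18, 9, 17, 1, 4, 7, 5, 11]
j=2: 9≤11, i=1, swap(1,2) ⇒ [3, 9, 18, 17, 1, 4, 7, 5, 11]
j=3: 17>11, skip
j=4: 1≤11, i=2, swap(2,4) ⇒ [3, 9, 1, 17, 18, 4, 7, 5, 11]
j=5: 4≤11, i=3, swap(3,5) ⇒ [3, 9, 1, 4, 18, 17, 7, 5, 11]
j=6: 7≤11, i=4, swap(4,6) ⇒ [3, 9, 1, 4, 7, 17, 18, 5, 11]
j=7: 5≤11, i=5, swap(5,7) ⇒ [3, 9, 1, 4, 7, 5, 18, 17, 11]
swap(6,8) ⇒ [3, 9, 1, 4, 7, 5, 11, 17, 18]; return 6
p = 6; k-1 = 6 == 6 ⇒ pivot

6; pivot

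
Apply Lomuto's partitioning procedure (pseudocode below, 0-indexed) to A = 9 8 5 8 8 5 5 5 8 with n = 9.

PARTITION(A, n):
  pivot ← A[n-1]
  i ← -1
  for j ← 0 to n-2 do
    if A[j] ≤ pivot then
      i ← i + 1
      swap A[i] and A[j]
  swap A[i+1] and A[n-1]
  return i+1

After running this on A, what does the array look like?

8 5 8 8 5 5 5 8 9

pivot=8, i=-1
j=0: 9>8, skip
j=1: 8≤8, i=0, swap(0,1) ⇒ 8 9 5 8 8 5 5 5 8
j=2: 5≤8, i=1, swap(1,2) ⇒ 8 5 9 8 8 5 5 5 8
j=3: 8≤8, i=2, swap(2,3) ⇒ 8 5 8 9 8 5 5 5 8
j=4: 8≤8, i=3, swap(3,4) ⇒ 8 5 8 8 9 5 5 5 8
j=5: 5≤8, i=4, swap(4,5) ⇒ 8 5 8 8 5 9 5 5 8
j=6: 5≤8, i=5, swap(5,6) ⇒ 8 5 8 8 5 5 9 5 8
j=7: 5≤8, i=6, swap(6,7) ⇒ 8 5 8 8 5 5 5 9 8
swap(7,8) ⇒ 8 5 8 8 5 5 5 8 9; return 7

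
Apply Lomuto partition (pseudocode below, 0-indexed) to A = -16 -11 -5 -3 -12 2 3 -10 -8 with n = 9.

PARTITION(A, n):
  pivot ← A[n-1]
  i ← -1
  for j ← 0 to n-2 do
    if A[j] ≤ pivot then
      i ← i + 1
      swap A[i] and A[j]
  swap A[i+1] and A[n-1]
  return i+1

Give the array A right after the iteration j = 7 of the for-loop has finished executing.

pivot = A[8] = -8; i = -1
j=0: A[0]=-16 ≤ -8 → i=0, swap A[0],A[0] (no change) → -16 -11 -5 -3 -12 2 3 -10 -8
j=1: A[1]=-11 ≤ -8 → i=1, swap A[1],A[1] (no change) → -16 -11 -5 -3 -12 2 3 -10 -8
j=2: A[2]=-5 > -8 → no swap
j=3: A[3]=-3 > -8 → no swap
j=4: A[4]=-12 ≤ -8 → i=2, swap A[2],A[4] → -16 -11 -12 -3 -5 2 3 -10 -8
j=5: A[5]=2 > -8 → no swap
j=6: A[6]=3 > -8 → no swap
j=7: A[7]=-10 ≤ -8 → i=3, swap A[3],A[7] → -16 -11 -12 -10 -5 2 3 -3 -8
(after j=7) A = -16 -11 -12 -10 -5 2 3 -3 -8

-16 -11 -12 -10 -5 2 3 -3 -8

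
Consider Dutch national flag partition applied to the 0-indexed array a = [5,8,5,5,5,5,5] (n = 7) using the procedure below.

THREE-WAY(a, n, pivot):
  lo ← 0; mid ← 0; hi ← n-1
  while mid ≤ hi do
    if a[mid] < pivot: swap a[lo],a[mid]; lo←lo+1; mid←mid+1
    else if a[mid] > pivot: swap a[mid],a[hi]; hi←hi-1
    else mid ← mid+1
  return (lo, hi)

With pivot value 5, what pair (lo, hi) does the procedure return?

(0, 5)

lo=0 mid=0 hi=6
5=5: mid=1
8>5: swap(1,6), hi=5 ⇒ [5,5,5,5,5,5,8]
5=5: mid=2
5=5: mid=3
5=5: mid=4
5=5: mid=5
5=5: mid=6
done. lo=0 hi=5; a=[5,5,5,5,5,5,8]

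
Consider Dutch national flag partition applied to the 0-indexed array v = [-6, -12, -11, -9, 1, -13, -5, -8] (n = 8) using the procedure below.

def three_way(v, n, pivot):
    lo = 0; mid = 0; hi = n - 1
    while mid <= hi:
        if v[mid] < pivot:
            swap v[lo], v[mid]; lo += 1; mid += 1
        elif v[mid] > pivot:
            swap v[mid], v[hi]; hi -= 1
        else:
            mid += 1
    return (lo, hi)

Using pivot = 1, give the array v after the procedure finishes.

pivot = 1; lo=0, mid=0, hi=7
v[mid]=-6<1: swap v[0],v[0]; lo=1,mid=1 → [-6, -12, -11, -9, 1, -13, -5, -8]
v[mid]=-12<1: swap v[1],v[1]; lo=2,mid=2 → [-6, -12, -11, -9, 1, -13, -5, -8]
v[mid]=-11<1: swap v[2],v[2]; lo=3,mid=3 → [-6, -12, -11, -9, 1, -13, -5, -8]
v[mid]=-9<1: swap v[3],v[3]; lo=4,mid=4 → [-6, -12, -11, -9, 1, -13, -5, -8]
v[mid]=1=1: mid=5
v[mid]=-13<1: swap v[4],v[5]; lo=5,mid=6 → [-6, -12, -11, -9, -13, 1, -5, -8]
v[mid]=-5<1: swap v[5],v[6]; lo=6,mid=7 → [-6, -12, -11, -9, -13, -5, 1, -8]
v[mid]=-8<1: swap v[6],v[7]; lo=7,mid=8 → [-6, -12, -11, -9, -13, -5, -8, 1]
end: lo=7, hi=7; v = [-6, -12, -11, -9, -13, -5, -8, 1]

[-6, -12, -11, -9, -13, -5, -8, 1]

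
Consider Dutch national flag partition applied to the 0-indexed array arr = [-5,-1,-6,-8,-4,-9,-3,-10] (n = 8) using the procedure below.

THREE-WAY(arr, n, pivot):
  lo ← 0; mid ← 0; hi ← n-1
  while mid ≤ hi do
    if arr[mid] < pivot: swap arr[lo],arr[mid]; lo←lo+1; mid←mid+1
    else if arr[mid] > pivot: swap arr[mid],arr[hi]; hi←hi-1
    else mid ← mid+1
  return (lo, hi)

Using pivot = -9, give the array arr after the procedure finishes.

[-10,-9,-8,-4,-6,-3,-1,-5]

pivot = -9; lo=0, mid=0, hi=7
arr[mid]=-5>-9: swap arr[0],arr[7]; hi=6 → [-10,-1,-6,-8,-4,-9,-3,-5]
arr[mid]=-10<-9: swap arr[0],arr[0]; lo=1,mid=1 → [-10,-1,-6,-8,-4,-9,-3,-5]
arr[mid]=-1>-9: swap arr[1],arr[6]; hi=5 → [-10,-3,-6,-8,-4,-9,-1,-5]
arr[mid]=-3>-9: swap arr[1],arr[5]; hi=4 → [-10,-9,-6,-8,-4,-3,-1,-5]
arr[mid]=-9=-9: mid=2
arr[mid]=-6>-9: swap arr[2],arr[4]; hi=3 → [-10,-9,-4,-8,-6,-3,-1,-5]
arr[mid]=-4>-9: swap arr[2],arr[3]; hi=2 → [-10,-9,-8,-4,-6,-3,-1,-5]
arr[mid]=-8>-9: swap arr[2],arr[2]; hi=1 → [-10,-9,-8,-4,-6,-3,-1,-5]
end: lo=1, hi=1; arr = [-10,-9,-8,-4,-6,-3,-1,-5]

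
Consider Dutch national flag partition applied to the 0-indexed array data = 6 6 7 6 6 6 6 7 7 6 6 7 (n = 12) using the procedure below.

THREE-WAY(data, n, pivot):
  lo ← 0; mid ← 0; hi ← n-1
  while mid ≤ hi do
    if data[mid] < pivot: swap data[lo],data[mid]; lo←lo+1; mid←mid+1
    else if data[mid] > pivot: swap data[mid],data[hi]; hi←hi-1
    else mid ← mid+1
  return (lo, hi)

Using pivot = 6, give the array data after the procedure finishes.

lo=0 mid=0 hi=11
6=6: mid=1
6=6: mid=2
7>6: swap(2,11), hi=10 ⇒ 6 6 7 6 6 6 6 7 7 6 6 7
7>6: swap(2,10), hi=9 ⇒ 6 6 6 6 6 6 6 7 7 6 7 7
6=6: mid=3
6=6: mid=4
6=6: mid=5
6=6: mid=6
6=6: mid=7
7>6: swap(7,9), hi=8 ⇒ 6 6 6 6 6 6 6 6 7 7 7 7
6=6: mid=8
7>6: swap(8,8), hi=7 ⇒ 6 6 6 6 6 6 6 6 7 7 7 7
done. lo=0 hi=7; data=6 6 6 6 6 6 6 6 7 7 7 7

6 6 6 6 6 6 6 6 7 7 7 7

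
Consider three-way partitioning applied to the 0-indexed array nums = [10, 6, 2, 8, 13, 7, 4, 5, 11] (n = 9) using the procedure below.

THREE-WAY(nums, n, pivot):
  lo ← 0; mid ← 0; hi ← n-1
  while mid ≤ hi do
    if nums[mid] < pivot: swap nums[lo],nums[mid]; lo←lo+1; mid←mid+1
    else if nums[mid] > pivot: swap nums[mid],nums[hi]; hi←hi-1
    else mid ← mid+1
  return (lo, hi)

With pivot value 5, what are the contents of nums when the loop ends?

[4, 2, 5, 13, 7, 8, 6, 11, 10]

pivot = 5; lo=0, mid=0, hi=8
nums[mid]=10>5: swap nums[0],nums[8]; hi=7 → [11, 6, 2, 8, 13, 7, 4, 5, 10]
nums[mid]=11>5: swap nums[0],nums[7]; hi=6 → [5, 6, 2, 8, 13, 7, 4, 11, 10]
nums[mid]=5=5: mid=1
nums[mid]=6>5: swap nums[1],nums[6]; hi=5 → [5, 4, 2, 8, 13, 7, 6, 11, 10]
nums[mid]=4<5: swap nums[0],nums[1]; lo=1,mid=2 → [4, 5, 2, 8, 13, 7, 6, 11, 10]
nums[mid]=2<5: swap nums[1],nums[2]; lo=2,mid=3 → [4, 2, 5, 8, 13, 7, 6, 11, 10]
nums[mid]=8>5: swap nums[3],nums[5]; hi=4 → [4, 2, 5, 7, 13, 8, 6, 11, 10]
nums[mid]=7>5: swap nums[3],nums[4]; hi=3 → [4, 2, 5, 13, 7, 8, 6, 11, 10]
nums[mid]=13>5: swap nums[3],nums[3]; hi=2 → [4, 2, 5, 13, 7, 8, 6, 11, 10]
end: lo=2, hi=2; nums = [4, 2, 5, 13, 7, 8, 6, 11, 10]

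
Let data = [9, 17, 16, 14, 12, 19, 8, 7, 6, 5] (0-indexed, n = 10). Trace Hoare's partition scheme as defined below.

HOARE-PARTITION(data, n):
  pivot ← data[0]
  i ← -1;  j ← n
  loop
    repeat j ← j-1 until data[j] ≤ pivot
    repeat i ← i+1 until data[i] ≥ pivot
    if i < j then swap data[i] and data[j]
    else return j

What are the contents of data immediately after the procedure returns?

pivot = data[0] = 9; i = -1, j = 10
j→9 (data[9]=5≤9), i→0 (data[0]=9≥9); i<j, swap → [5, 17, 16, 14, 12, 19, 8, 7, 6, 9]
j→8 (data[8]=6≤9), i→1 (data[1]=17≥9); i<j, swap → [5, 6, 16, 14, 12, 19, 8, 7, 17, 9]
j→7 (data[7]=7≤9), i→2 (data[2]=16≥9); i<j, swap → [5, 6, 7, 14, 12, 19, 8, 16, 17, 9]
j→6 (data[6]=8≤9), i→3 (data[3]=14≥9); i<j, swap → [5, 6, 7, 8, 12, 19, 14, 16, 17, 9]
j→3, i→4; i≥j, return j=3. data = [5, 6, 7, 8, 12, 19, 14, 16, 17, 9]

[5, 6, 7, 8, 12, 19, 14, 16, 17, 9]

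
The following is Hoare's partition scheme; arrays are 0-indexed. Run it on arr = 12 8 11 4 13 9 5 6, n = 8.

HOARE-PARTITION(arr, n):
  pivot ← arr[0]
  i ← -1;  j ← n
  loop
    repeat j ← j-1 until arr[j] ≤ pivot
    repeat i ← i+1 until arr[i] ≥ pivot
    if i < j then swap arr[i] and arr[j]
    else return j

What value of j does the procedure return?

5

pivot=12
j stops at 7 (6), i stops at 0 (12); swap ⇒ 6 8 11 4 13 9 5 12
j stops at 6 (5), i stops at 4 (13); swap ⇒ 6 8 11 4 5 9 13 12
j stops at 5, i stops at 6; i≥j ⇒ return 5. arr=6 8 11 4 5 9 13 12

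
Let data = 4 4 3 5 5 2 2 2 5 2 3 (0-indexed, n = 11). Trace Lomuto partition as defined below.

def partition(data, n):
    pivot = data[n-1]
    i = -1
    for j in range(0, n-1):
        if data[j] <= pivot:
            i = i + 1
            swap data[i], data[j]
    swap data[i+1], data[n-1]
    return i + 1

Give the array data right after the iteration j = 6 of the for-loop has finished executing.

pivot=3, i=-1
j=0: 4>3, skip
j=1: 4>3, skip
j=2: 3≤3, i=0, swap(0,2) ⇒ 3 4 4 5 5 2 2 2 5 2 3
j=3: 5>3, skip
j=4: 5>3, skip
j=5: 2≤3, i=1, swap(1,5) ⇒ 3 2 4 5 5 4 2 2 5 2 3
j=6: 2≤3, i=2, swap(2,6) ⇒ 3 2 2 5 5 4 4 2 5 2 3
(after j=6) data = 3 2 2 5 5 4 4 2 5 2 3

3 2 2 5 5 4 4 2 5 2 3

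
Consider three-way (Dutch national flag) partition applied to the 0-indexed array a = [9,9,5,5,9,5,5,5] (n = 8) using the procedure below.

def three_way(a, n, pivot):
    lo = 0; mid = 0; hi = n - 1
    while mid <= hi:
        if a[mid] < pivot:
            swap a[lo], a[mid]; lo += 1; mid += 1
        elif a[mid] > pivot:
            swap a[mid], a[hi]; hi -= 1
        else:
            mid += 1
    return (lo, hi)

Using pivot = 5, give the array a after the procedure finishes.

lo=0 mid=0 hi=7
9>5: swap(0,7), hi=6 ⇒ [5,9,5,5,9,5,5,9]
5=5: mid=1
9>5: swap(1,6), hi=5 ⇒ [5,5,5,5,9,5,9,9]
5=5: mid=2
5=5: mid=3
5=5: mid=4
9>5: swap(4,5), hi=4 ⇒ [5,5,5,5,5,9,9,9]
5=5: mid=5
done. lo=0 hi=4; a=[5,5,5,5,5,9,9,9]

[5,5,5,5,5,9,9,9]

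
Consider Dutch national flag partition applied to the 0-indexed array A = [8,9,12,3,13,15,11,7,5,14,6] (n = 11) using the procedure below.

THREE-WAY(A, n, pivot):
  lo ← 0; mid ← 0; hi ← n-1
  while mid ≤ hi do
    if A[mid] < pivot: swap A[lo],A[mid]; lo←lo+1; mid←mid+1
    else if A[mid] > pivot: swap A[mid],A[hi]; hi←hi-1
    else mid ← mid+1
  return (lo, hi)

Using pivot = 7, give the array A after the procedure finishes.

pivot = 7; lo=0, mid=0, hi=10
A[mid]=8>7: swap A[0],A[10]; hi=9 → [6,9,12,3,13,15,11,7,5,14,8]
A[mid]=6<7: swap A[0],A[0]; lo=1,mid=1 → [6,9,12,3,13,15,11,7,5,14,8]
A[mid]=9>7: swap A[1],A[9]; hi=8 → [6,14,12,3,13,15,11,7,5,9,8]
A[mid]=14>7: swap A[1],A[8]; hi=7 → [6,5,12,3,13,15,11,7,14,9,8]
A[mid]=5<7: swap A[1],A[1]; lo=2,mid=2 → [6,5,12,3,13,15,11,7,14,9,8]
A[mid]=12>7: swap A[2],A[7]; hi=6 → [6,5,7,3,13,15,11,12,14,9,8]
A[mid]=7=7: mid=3
A[mid]=3<7: swap A[2],A[3]; lo=3,mid=4 → [6,5,3,7,13,15,11,12,14,9,8]
A[mid]=13>7: swap A[4],A[6]; hi=5 → [6,5,3,7,11,15,13,12,14,9,8]
A[mid]=11>7: swap A[4],A[5]; hi=4 → [6,5,3,7,15,11,13,12,14,9,8]
A[mid]=15>7: swap A[4],A[4]; hi=3 → [6,5,3,7,15,11,13,12,14,9,8]
end: lo=3, hi=3; A = [6,5,3,7,15,11,13,12,14,9,8]

[6,5,3,7,15,11,13,12,14,9,8]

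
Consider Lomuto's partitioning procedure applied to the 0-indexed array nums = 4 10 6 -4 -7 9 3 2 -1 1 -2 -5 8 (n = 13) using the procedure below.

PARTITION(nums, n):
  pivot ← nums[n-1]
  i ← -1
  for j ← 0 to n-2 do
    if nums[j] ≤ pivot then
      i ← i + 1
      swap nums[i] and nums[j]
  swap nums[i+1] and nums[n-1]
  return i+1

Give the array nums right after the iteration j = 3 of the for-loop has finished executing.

4 6 -4 10 -7 9 3 2 -1 1 -2 -5 8

pivot=8, i=-1
j=0: 4≤8, i=0, swap(0,0) ⇒ 4 10 6 -4 -7 9 3 2 -1 1 -2 -5 8
j=1: 10>8, skip
j=2: 6≤8, i=1, swap(1,2) ⇒ 4 6 10 -4 -7 9 3 2 -1 1 -2 -5 8
j=3: -4≤8, i=2, swap(2,3) ⇒ 4 6 -4 10 -7 9 3 2 -1 1 -2 -5 8
(after j=3) nums = 4 6 -4 10 -7 9 3 2 -1 1 -2 -5 8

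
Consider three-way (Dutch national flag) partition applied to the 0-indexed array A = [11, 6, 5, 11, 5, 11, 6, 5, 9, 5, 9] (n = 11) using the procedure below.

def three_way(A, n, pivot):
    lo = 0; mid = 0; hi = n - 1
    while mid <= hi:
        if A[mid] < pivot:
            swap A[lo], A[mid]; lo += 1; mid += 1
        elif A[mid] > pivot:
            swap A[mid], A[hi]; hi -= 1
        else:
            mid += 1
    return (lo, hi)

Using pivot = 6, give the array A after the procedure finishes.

pivot = 6; lo=0, mid=0, hi=10
A[mid]=11>6: swap A[0],A[10]; hi=9 → [9, 6, 5, 11, 5, 11, 6, 5, 9, 5, 11]
A[mid]=9>6: swap A[0],A[9]; hi=8 → [5, 6, 5, 11, 5, 11, 6, 5, 9, 9, 11]
A[mid]=5<6: swap A[0],A[0]; lo=1,mid=1 → [5, 6, 5, 11, 5, 11, 6, 5, 9, 9, 11]
A[mid]=6=6: mid=2
A[mid]=5<6: swap A[1],A[2]; lo=2,mid=3 → [5, 5, 6, 11, 5, 11, 6, 5, 9, 9, 11]
A[mid]=11>6: swap A[3],A[8]; hi=7 → [5, 5, 6, 9, 5, 11, 6, 5, 11, 9, 11]
A[mid]=9>6: swap A[3],A[7]; hi=6 → [5, 5, 6, 5, 5, 11, 6, 9, 11, 9, 11]
A[mid]=5<6: swap A[2],A[3]; lo=3,mid=4 → [5, 5, 5, 6, 5, 11, 6, 9, 11, 9, 11]
A[mid]=5<6: swap A[3],A[4]; lo=4,mid=5 → [5, 5, 5, 5, 6, 11, 6, 9, 11, 9, 11]
A[mid]=11>6: swap A[5],A[6]; hi=5 → [5, 5, 5, 5, 6, 6, 11, 9, 11, 9, 11]
A[mid]=6=6: mid=6
end: lo=4, hi=5; A = [5, 5, 5, 5, 6, 6, 11, 9, 11, 9, 11]

[5, 5, 5, 5, 6, 6, 11, 9, 11, 9, 11]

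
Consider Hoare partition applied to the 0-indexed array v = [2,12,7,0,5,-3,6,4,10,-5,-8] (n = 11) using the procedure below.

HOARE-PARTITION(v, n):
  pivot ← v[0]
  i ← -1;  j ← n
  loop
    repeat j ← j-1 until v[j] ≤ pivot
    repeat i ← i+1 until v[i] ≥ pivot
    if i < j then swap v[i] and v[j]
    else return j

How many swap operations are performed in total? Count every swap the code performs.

3

pivot = v[0] = 2; i = -1, j = 11
j→10 (v[10]=-8≤2), i→0 (v[0]=2≥2); i<j, swap → [-8,12,7,0,5,-3,6,4,10,-5,2]
j→9 (v[9]=-5≤2), i→1 (v[1]=12≥2); i<j, swap → [-8,-5,7,0,5,-3,6,4,10,12,2]
j→5 (v[5]=-3≤2), i→2 (v[2]=7≥2); i<j, swap → [-8,-5,-3,0,5,7,6,4,10,12,2]
j→3, i→4; i≥j, return j=3. v = [-8,-5,-3,0,5,7,6,4,10,12,2]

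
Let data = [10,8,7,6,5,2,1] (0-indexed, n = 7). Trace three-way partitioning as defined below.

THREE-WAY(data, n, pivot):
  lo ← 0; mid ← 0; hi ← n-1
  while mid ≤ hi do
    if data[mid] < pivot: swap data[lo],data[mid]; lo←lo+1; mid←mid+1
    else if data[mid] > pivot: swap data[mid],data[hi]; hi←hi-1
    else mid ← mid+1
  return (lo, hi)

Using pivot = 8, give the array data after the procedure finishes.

pivot = 8; lo=0, mid=0, hi=6
data[mid]=10>8: swap data[0],data[6]; hi=5 → [1,8,7,6,5,2,10]
data[mid]=1<8: swap data[0],data[0]; lo=1,mid=1 → [1,8,7,6,5,2,10]
data[mid]=8=8: mid=2
data[mid]=7<8: swap data[1],data[2]; lo=2,mid=3 → [1,7,8,6,5,2,10]
data[mid]=6<8: swap data[2],data[3]; lo=3,mid=4 → [1,7,6,8,5,2,10]
data[mid]=5<8: swap data[3],data[4]; lo=4,mid=5 → [1,7,6,5,8,2,10]
data[mid]=2<8: swap data[4],data[5]; lo=5,mid=6 → [1,7,6,5,2,8,10]
end: lo=5, hi=5; data = [1,7,6,5,2,8,10]

[1,7,6,5,2,8,10]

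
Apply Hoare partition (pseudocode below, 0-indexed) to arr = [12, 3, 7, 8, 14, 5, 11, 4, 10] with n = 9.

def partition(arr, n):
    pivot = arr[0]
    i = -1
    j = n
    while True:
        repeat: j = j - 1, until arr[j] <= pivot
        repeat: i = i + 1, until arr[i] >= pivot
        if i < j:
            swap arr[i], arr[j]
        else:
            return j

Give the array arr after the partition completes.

[10, 3, 7, 8, 4, 5, 11, 14, 12]

pivot = arr[0] = 12; i = -1, j = 9
j→8 (arr[8]=10≤12), i→0 (arr[0]=12≥12); i<j, swap → [10, 3, 7, 8, 14, 5, 11, 4, 12]
j→7 (arr[7]=4≤12), i→4 (arr[4]=14≥12); i<j, swap → [10, 3, 7, 8, 4, 5, 11, 14, 12]
j→6, i→7; i≥j, return j=6. arr = [10, 3, 7, 8, 4, 5, 11, 14, 12]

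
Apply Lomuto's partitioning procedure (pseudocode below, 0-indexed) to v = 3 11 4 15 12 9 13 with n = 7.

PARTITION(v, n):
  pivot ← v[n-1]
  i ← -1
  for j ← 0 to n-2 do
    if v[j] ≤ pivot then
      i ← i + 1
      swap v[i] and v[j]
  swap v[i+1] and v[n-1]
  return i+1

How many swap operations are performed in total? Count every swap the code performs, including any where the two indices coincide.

pivot = v[6] = 13; i = -1
j=0: v[0]=3 ≤ 13 → i=0, swap v[0],v[0] (no change) → 3 11 4 15 12 9 13
j=1: v[1]=11 ≤ 13 → i=1, swap v[1],v[1] (no change) → 3 11 4 15 12 9 13
j=2: v[2]=4 ≤ 13 → i=2, swap v[2],v[2] (no change) → 3 11 4 15 12 9 13
j=3: v[3]=15 > 13 → no swap
j=4: v[4]=12 ≤ 13 → i=3, swap v[3],v[4] → 3 11 4 12 15 9 13
j=5: v[5]=9 ≤ 13 → i=4, swap v[4],v[5] → 3 11 4 12 9 15 13
final swap v[5],v[6] → 3 11 4 12 9 13 15; return 5

6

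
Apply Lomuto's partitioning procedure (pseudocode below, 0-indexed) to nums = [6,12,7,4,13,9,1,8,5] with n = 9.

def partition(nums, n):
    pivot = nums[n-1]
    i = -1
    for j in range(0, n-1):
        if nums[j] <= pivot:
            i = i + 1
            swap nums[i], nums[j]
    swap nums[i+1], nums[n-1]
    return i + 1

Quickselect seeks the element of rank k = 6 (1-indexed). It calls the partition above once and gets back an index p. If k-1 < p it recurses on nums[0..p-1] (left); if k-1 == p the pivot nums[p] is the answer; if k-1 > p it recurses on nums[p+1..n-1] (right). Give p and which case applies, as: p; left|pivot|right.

2; right

pivot=5, i=-1
j=0: 6>5, skip
j=1: 12>5, skip
j=2: 7>5, skip
j=3: 4≤5, i=0, swap(0,3) ⇒ [4,12,7,6,13,9,1,8,5]
j=4: 13>5, skip
j=5: 9>5, skip
j=6: 1≤5, i=1, swap(1,6) ⇒ [4,1,7,6,13,9,12,8,5]
j=7: 8>5, skip
swap(2,8) ⇒ [4,1,5,6,13,9,12,8,7]; return 2
p = 2; k-1 = 5 > 2 ⇒ right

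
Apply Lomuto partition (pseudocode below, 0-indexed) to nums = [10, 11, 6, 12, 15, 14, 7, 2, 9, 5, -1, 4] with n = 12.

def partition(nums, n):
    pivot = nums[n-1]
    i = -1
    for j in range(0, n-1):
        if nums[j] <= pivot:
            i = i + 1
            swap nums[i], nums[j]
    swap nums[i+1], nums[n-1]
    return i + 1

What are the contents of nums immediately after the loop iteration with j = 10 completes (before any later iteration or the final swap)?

pivot = nums[11] = 4; i = -1
j=0: nums[0]=10 > 4 → no swap
j=1: nums[1]=11 > 4 → no swap
j=2: nums[2]=6 > 4 → no swap
j=3: nums[3]=12 > 4 → no swap
j=4: nums[4]=15 > 4 → no swap
j=5: nums[5]=14 > 4 → no swap
j=6: nums[6]=7 > 4 → no swap
j=7: nums[7]=2 ≤ 4 → i=0, swap nums[0],nums[7] → [2, 11, 6, 12, 15, 14, 7, 10, 9, 5, -1, 4]
j=8: nums[8]=9 > 4 → no swap
j=9: nums[9]=5 > 4 → no swap
j=10: nums[10]=-1 ≤ 4 → i=1, swap nums[1],nums[10] → [2, -1, 6, 12, 15, 14, 7, 10, 9, 5, 11, 4]
(after j=10) nums = [2, -1, 6, 12, 15, 14, 7, 10, 9, 5, 11, 4]

[2, -1, 6, 12, 15, 14, 7, 10, 9, 5, 11, 4]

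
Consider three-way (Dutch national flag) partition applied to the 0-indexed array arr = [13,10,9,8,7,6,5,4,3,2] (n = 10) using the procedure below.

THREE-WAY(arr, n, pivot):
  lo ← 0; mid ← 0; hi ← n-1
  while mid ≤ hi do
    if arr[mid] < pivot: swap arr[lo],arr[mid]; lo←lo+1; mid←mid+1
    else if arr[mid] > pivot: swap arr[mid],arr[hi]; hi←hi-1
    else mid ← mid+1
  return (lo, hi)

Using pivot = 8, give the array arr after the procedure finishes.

[2,3,4,7,6,5,8,9,10,13]

pivot = 8; lo=0, mid=0, hi=9
arr[mid]=13>8: swap arr[0],arr[9]; hi=8 → [2,10,9,8,7,6,5,4,3,13]
arr[mid]=2<8: swap arr[0],arr[0]; lo=1,mid=1 → [2,10,9,8,7,6,5,4,3,13]
arr[mid]=10>8: swap arr[1],arr[8]; hi=7 → [2,3,9,8,7,6,5,4,10,13]
arr[mid]=3<8: swap arr[1],arr[1]; lo=2,mid=2 → [2,3,9,8,7,6,5,4,10,13]
arr[mid]=9>8: swap arr[2],arr[7]; hi=6 → [2,3,4,8,7,6,5,9,10,13]
arr[mid]=4<8: swap arr[2],arr[2]; lo=3,mid=3 → [2,3,4,8,7,6,5,9,10,13]
arr[mid]=8=8: mid=4
arr[mid]=7<8: swap arr[3],arr[4]; lo=4,mid=5 → [2,3,4,7,8,6,5,9,10,13]
arr[mid]=6<8: swap arr[4],arr[5]; lo=5,mid=6 → [2,3,4,7,6,8,5,9,10,13]
arr[mid]=5<8: swap arr[5],arr[6]; lo=6,mid=7 → [2,3,4,7,6,5,8,9,10,13]
end: lo=6, hi=6; arr = [2,3,4,7,6,5,8,9,10,13]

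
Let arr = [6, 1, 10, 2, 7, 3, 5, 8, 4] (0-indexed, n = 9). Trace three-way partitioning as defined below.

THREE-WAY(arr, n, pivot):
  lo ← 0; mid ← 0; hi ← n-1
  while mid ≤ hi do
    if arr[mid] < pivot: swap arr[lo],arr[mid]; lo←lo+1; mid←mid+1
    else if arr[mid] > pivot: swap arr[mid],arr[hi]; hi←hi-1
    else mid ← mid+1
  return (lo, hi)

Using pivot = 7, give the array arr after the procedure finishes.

[6, 1, 4, 2, 3, 5, 7, 8, 10]

pivot = 7; lo=0, mid=0, hi=8
arr[mid]=6<7: swap arr[0],arr[0]; lo=1,mid=1 → [6, 1, 10, 2, 7, 3, 5, 8, 4]
arr[mid]=1<7: swap arr[1],arr[1]; lo=2,mid=2 → [6, 1, 10, 2, 7, 3, 5, 8, 4]
arr[mid]=10>7: swap arr[2],arr[8]; hi=7 → [6, 1, 4, 2, 7, 3, 5, 8, 10]
arr[mid]=4<7: swap arr[2],arr[2]; lo=3,mid=3 → [6, 1, 4, 2, 7, 3, 5, 8, 10]
arr[mid]=2<7: swap arr[3],arr[3]; lo=4,mid=4 → [6, 1, 4, 2, 7, 3, 5, 8, 10]
arr[mid]=7=7: mid=5
arr[mid]=3<7: swap arr[4],arr[5]; lo=5,mid=6 → [6, 1, 4, 2, 3, 7, 5, 8, 10]
arr[mid]=5<7: swap arr[5],arr[6]; lo=6,mid=7 → [6, 1, 4, 2, 3, 5, 7, 8, 10]
arr[mid]=8>7: swap arr[7],arr[7]; hi=6 → [6, 1, 4, 2, 3, 5, 7, 8, 10]
end: lo=6, hi=6; arr = [6, 1, 4, 2, 3, 5, 7, 8, 10]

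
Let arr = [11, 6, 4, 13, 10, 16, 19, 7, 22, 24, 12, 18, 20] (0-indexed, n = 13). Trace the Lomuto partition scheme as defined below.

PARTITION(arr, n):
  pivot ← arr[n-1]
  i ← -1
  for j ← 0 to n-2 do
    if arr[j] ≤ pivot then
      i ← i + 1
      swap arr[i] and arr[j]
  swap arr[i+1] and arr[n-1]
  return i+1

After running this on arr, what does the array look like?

[11, 6, 4, 13, 10, 16, 19, 7, 12, 18, 20, 24, 22]

pivot=20, i=-1
j=0: 11≤20, i=0, swap(0,0) ⇒ [11, 6, 4, 13, 10, 16, 19, 7, 22, 24, 12, 18, 20]
j=1: 6≤20, i=1, swap(1,1) ⇒ [11, 6, 4, 13, 10, 16, 19, 7, 22, 24, 12, 18, 20]
j=2: 4≤20, i=2, swap(2,2) ⇒ [11, 6, 4, 13, 10, 16, 19, 7, 22, 24, 12, 18, 20]
j=3: 13≤20, i=3, swap(3,3) ⇒ [11, 6, 4, 13, 10, 16, 19, 7, 22, 24, 12, 18, 20]
j=4: 10≤20, i=4, swap(4,4) ⇒ [11, 6, 4, 13, 10, 16, 19, 7, 22, 24, 12, 18, 20]
j=5: 16≤20, i=5, swap(5,5) ⇒ [11, 6, 4, 13, 10, 16, 19, 7, 22, 24, 12, 18, 20]
j=6: 19≤20, i=6, swap(6,6) ⇒ [11, 6, 4, 13, 10, 16, 19, 7, 22, 24, 12, 18, 20]
j=7: 7≤20, i=7, swap(7,7) ⇒ [11, 6, 4, 13, 10, 16, 19, 7, 22, 24, 12, 18, 20]
j=8: 22>20, skip
j=9: 24>20, skip
j=10: 12≤20, i=8, swap(8,10) ⇒ [11, 6, 4, 13, 10, 16, 19, 7, 12, 24, 22, 18, 20]
j=11: 18≤20, i=9, swap(9,11) ⇒ [11, 6, 4, 13, 10, 16, 19, 7, 12, 18, 22, 24, 20]
swap(10,12) ⇒ [11, 6, 4, 13, 10, 16, 19, 7, 12, 18, 20, 24, 22]; return 10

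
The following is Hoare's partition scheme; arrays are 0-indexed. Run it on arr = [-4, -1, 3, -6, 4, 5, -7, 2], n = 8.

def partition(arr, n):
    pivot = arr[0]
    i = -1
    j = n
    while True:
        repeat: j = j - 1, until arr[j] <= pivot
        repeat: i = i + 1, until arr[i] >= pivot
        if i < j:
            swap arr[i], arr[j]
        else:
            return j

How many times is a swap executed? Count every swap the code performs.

pivot = arr[0] = -4; i = -1, j = 8
j→6 (arr[6]=-7≤-4), i→0 (arr[0]=-4≥-4); i<j, swap → [-7, -1, 3, -6, 4, 5, -4, 2]
j→3 (arr[3]=-6≤-4), i→1 (arr[1]=-1≥-4); i<j, swap → [-7, -6, 3, -1, 4, 5, -4, 2]
j→1, i→2; i≥j, return j=1. arr = [-7, -6, 3, -1, 4, 5, -4, 2]

2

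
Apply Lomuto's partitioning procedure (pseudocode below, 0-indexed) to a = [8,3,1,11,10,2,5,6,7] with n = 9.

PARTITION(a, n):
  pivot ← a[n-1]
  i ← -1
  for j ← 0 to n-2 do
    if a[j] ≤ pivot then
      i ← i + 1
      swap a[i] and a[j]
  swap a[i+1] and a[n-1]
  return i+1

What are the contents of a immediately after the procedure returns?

pivot=7, i=-1
j=0: 8>7, skip
j=1: 3≤7, i=0, swap(0,1) ⇒ [3,8,1,11,10,2,5,6,7]
j=2: 1≤7, i=1, swap(1,2) ⇒ [3,1,8,11,10,2,5,6,7]
j=3: 11>7, skip
j=4: 10>7, skip
j=5: 2≤7, i=2, swap(2,5) ⇒ [3,1,2,11,10,8,5,6,7]
j=6: 5≤7, i=3, swap(3,6) ⇒ [3,1,2,5,10,8,11,6,7]
j=7: 6≤7, i=4, swap(4,7) ⇒ [3,1,2,5,6,8,11,10,7]
swap(5,8) ⇒ [3,1,2,5,6,7,11,10,8]; return 5

[3,1,2,5,6,7,11,10,8]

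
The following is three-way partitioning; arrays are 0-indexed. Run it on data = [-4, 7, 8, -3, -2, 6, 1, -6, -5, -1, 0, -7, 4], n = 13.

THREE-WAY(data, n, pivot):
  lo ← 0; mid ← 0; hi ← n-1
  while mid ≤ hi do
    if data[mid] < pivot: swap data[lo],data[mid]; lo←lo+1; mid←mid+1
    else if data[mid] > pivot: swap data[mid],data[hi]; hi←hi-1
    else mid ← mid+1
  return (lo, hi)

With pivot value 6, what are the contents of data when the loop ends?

[-4, 4, -7, -3, -2, 1, -6, -5, -1, 0, 6, 8, 7]

pivot = 6; lo=0, mid=0, hi=12
data[mid]=-4<6: swap data[0],data[0]; lo=1,mid=1 → [-4, 7, 8, -3, -2, 6, 1, -6, -5, -1, 0, -7, 4]
data[mid]=7>6: swap data[1],data[12]; hi=11 → [-4, 4, 8, -3, -2, 6, 1, -6, -5, -1, 0, -7, 7]
data[mid]=4<6: swap data[1],data[1]; lo=2,mid=2 → [-4, 4, 8, -3, -2, 6, 1, -6, -5, -1, 0, -7, 7]
data[mid]=8>6: swap data[2],data[11]; hi=10 → [-4, 4, -7, -3, -2, 6, 1, -6, -5, -1, 0, 8, 7]
data[mid]=-7<6: swap data[2],data[2]; lo=3,mid=3 → [-4, 4, -7, -3, -2, 6, 1, -6, -5, -1, 0, 8, 7]
data[mid]=-3<6: swap data[3],data[3]; lo=4,mid=4 → [-4, 4, -7, -3, -2, 6, 1, -6, -5, -1, 0, 8, 7]
data[mid]=-2<6: swap data[4],data[4]; lo=5,mid=5 → [-4, 4, -7, -3, -2, 6, 1, -6, -5, -1, 0, 8, 7]
data[mid]=6=6: mid=6
data[mid]=1<6: swap data[5],data[6]; lo=6,mid=7 → [-4, 4, -7, -3, -2, 1, 6, -6, -5, -1, 0, 8, 7]
data[mid]=-6<6: swap data[6],data[7]; lo=7,mid=8 → [-4, 4, -7, -3, -2, 1, -6, 6, -5, -1, 0, 8, 7]
data[mid]=-5<6: swap data[7],data[8]; lo=8,mid=9 → [-4, 4, -7, -3, -2, 1, -6, -5, 6, -1, 0, 8, 7]
data[mid]=-1<6: swap data[8],data[9]; lo=9,mid=10 → [-4, 4, -7, -3, -2, 1, -6, -5, -1, 6, 0, 8, 7]
data[mid]=0<6: swap data[9],data[10]; lo=10,mid=11 → [-4, 4, -7, -3, -2, 1, -6, -5, -1, 0, 6, 8, 7]
end: lo=10, hi=10; data = [-4, 4, -7, -3, -2, 1, -6, -5, -1, 0, 6, 8, 7]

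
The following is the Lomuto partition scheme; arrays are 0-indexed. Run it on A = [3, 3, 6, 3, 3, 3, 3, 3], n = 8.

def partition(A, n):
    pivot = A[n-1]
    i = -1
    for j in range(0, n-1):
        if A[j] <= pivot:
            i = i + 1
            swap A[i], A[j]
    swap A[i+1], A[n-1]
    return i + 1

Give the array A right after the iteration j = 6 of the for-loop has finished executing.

[3, 3, 3, 3, 3, 3, 6, 3]

pivot = A[7] = 3; i = -1
j=0: A[0]=3 ≤ 3 → i=0, swap A[0],A[0] (no change) → [3, 3, 6, 3, 3, 3, 3, 3]
j=1: A[1]=3 ≤ 3 → i=1, swap A[1],A[1] (no change) → [3, 3, 6, 3, 3, 3, 3, 3]
j=2: A[2]=6 > 3 → no swap
j=3: A[3]=3 ≤ 3 → i=2, swap A[2],A[3] → [3, 3, 3, 6, 3, 3, 3, 3]
j=4: A[4]=3 ≤ 3 → i=3, swap A[3],A[4] → [3, 3, 3, 3, 6, 3, 3, 3]
j=5: A[5]=3 ≤ 3 → i=4, swap A[4],A[5] → [3, 3, 3, 3, 3, 6, 3, 3]
j=6: A[6]=3 ≤ 3 → i=5, swap A[5],A[6] → [3, 3, 3, 3, 3, 3, 6, 3]
(after j=6) A = [3, 3, 3, 3, 3, 3, 6, 3]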